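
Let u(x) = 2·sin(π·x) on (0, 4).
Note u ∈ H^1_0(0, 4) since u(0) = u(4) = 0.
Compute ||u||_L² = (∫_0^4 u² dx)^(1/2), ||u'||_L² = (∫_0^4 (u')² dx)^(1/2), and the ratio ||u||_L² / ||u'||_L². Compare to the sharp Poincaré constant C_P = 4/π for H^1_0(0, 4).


||u||_L² / ||u'||_L² = 1/π < C_P = 4/π.

u(x) = 2·sin(π·x), so u'(x) = 2*π*cos(π*x).
Writing u(x) = A·sin(kπx/L) with A = 2 and k = 4, use ∫_0^L sin²(kπx/L) dx = L/2 and ∫_0^L cos²(kπx/L) dx = L/2.
u² = 4·sin²(π·x) and (u')² = 4*π^2·cos²(π·x), and each of sin², cos² integrates to L/2 = 2 over (0, 4).
∫_0^4 u² dx = 8, so ||u||_L² = 2*sqrt(2).
∫_0^4 (u')² dx = 8*π^2, so ||u'||_L² = 2*sqrt(2)*π.
Ratio ||u||_L² / ||u'||_L² = 1/π.
Sharp Poincaré constant on H^1_0(0, 4) is C_P = L/π = 4/π, achieved by sin(π/4·x).
This is the k = 4 harmonic; the ratio L/(kπ) is strictly less than C_P = L/π, consistent with the sharp inequality ||u||_L² ≤ C_P ||u'||_L².


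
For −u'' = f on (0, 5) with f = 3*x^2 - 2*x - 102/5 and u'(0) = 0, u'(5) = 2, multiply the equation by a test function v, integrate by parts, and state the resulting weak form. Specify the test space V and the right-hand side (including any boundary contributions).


V = H^1(0, 5) (v unrestricted at boundary; u is determined up to an additive constant); weak form: ∫_0^5 u'v' dx = ∫_0^5 (3*x^2 - 2*x - 102/5) v dx + 2·v(5) for all v ∈ V.

Multiply both sides by a test function v and integrate from 0 to 5:
  ∫_0^5 −u''(x) v(x) dx = ∫_0^5 f(x) v(x) dx.
Integrate the LHS by parts once:
  ∫_0^5 −u'' v dx = −[u'(x) v(x)]_0^5 + ∫_0^5 u'(x) v'(x) dx.
Thus ∫_0^5 u'(x) v'(x) dx = ∫_0^5 f(x) v(x) dx + [u'(x) v(x)]_0^5.
Choose V so that boundary terms are either known or forced to vanish.
u has inhomogeneous Neumann u'(0) = 0, u'(5) = 2. [u' v]_0^5 = (2)·v(5) − (0)·v(0) = 2·v(5). Take V = H^1(0, 5); boundary term becomes part of RHS.
Weak formulation: find u (satisfying any essential BC) such that ∫_0^5 u'(x) v'(x) dx = ∫_0^5 f v dx + 2·v(5) for all v ∈ V (Neumann data are natural BCs: they enter the RHS as boundary terms).
Substituting f(x) = 3*x^2 - 2*x - 102/5, the right-hand side is ∫_0^5 (3*x^2 - 2*x - 102/5) v dx + 2·v(5).
Compatibility check (pure Neumann): taking v ≡ 1 ∈ V gives 0 = ∫_0^5 f dx + (2) − (0), i.e. ∫_0^5 f dx must equal u'(0) − u'(5) = -2. Indeed ∫_0^5 (3*x^2 - 2*x - 102/5) dx = -2, so the data are compatible. The solution is then unique only up to an additive constant (fix it e.g. by requiring ∫_0^5 u dx = 0).


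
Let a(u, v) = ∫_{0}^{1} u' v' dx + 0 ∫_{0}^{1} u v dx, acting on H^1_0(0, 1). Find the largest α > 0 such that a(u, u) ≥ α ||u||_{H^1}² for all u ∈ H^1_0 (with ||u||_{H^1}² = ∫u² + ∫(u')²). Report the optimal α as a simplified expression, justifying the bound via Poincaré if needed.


α = π^2/(1 + π^2)

Coercivity of a(·,·) on H^1_0(0, 1) means a(u, u) ≥ α ||u||_{H^1}² for every u ∈ H^1_0.
The interval has length L = 1, and Poincaré/coercivity depend only on L. Here a(u, u) = ∫(u')² + (0)·∫u².
Here c = 0, so a(u,u) = ∫(u')² alone. The condition a(u,u) ≥ α||u||_{H^1}² reads (1−α)∫(u')² ≥ (α−c)∫u². Any admissible α is ≤ 1 (rapidly oscillating u have ∫u²/∫(u')² → 0), and α = 1 would force 0 ≥ (1−c)∫u², impossible since c < 1; so 1−α > 0. By the sharp Poincaré inequality on H^1_0 of an interval of length L, ∫(u')² ≥ (π/L)²∫u² with equality for the first sine mode sin(π(x−x₀)/L) (x₀ the left endpoint), so the inequality holds for all u iff (1−α)(π/L)² ≥ α − c, i.e. α ≤ ((π/L)² + c)/((π/L)² + 1) = (1 + c(L/π)²)/(1 + (L/π)²). (Direct route, valid since c ≤ 0: Poincaré gives c∫u² ≥ c(L/π)²∫(u')², so a(u,u) ≥ (1 + c(L/π)²)∫(u')², while ||u||_{H^1}² ≤ (1 + (L/π)²)∫(u')²; dividing yields the same α.) With (π/L)² = π^2 and c = 0, the largest admissible constant is α = ((π/L)² + c)/((π/L)² + 1).
Simplifying, α = π^2/(1 + π^2).


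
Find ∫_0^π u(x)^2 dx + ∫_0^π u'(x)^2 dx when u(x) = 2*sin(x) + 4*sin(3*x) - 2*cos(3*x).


||u||_{H^1(0,π)}^2 = 104*π

u'(x) = 6*sin(3*x) + 2*cos(x) + 12*cos(3*x).
Expand u² and (u')² and integrate term by term on (0, π), using: for integers n ≥ 1, ∫_0^π sin²(nx) dx = ∫_0^π cos²(nx) dx = π/2; for n ≠ n', ∫_0^π sin(nx)sin(n'x) dx = ∫_0^π cos(nx)cos(n'x) dx = 0; and by product-to-sum, ∫_0^π sin(nx)cos(n'x) dx = ½∫_0^π [sin((n+n')x) + sin((n−n')x)] dx, which is 0 when n+n' is even and 2n/(n²−n'²) when n+n' is odd (it need not vanish on (0, π)).
  u² squared terms: (-2)²·∫cos(3x)² dx = 4·π/2 = 2*π;  (2)²·∫sin(x)² dx = 4·π/2 = 2*π;  (4)²·∫sin(3x)² dx = 16·π/2 = 8*π.
  u² cross terms: 2·(-2)·(2)·∫cos(3x)·sin(x) dx = -8·(0) = 0;  2·(-2)·(4)·∫cos(3x)·sin(3x) dx = -16·(0) = 0;  2·(2)·(4)·∫sin(x)·sin(3x) dx = 16·(0) = 0.
  So ∫_0^π u² dx = 2*π + 2*π + 8*π + 0 + 0 + 0 = 12*π.
  (u')² squared terms: (2)²·∫cos(x)² dx = 4·π/2 = 2*π;  (6)²·∫sin(3x)² dx = 36·π/2 = 18*π;  (12)²·∫cos(3x)² dx = 144·π/2 = 72*π.
  (u')² cross terms: 2·(2)·(6)·∫cos(x)·sin(3x) dx = 24·(0) = 0;  2·(2)·(12)·∫cos(x)·cos(3x) dx = 48·(0) = 0;  2·(6)·(12)·∫sin(3x)·cos(3x) dx = 144·(0) = 0.
  So ∫_0^π (u')² dx = 2*π + 18*π + 72*π + 0 + 0 + 0 = 92*π.
||u||_{H^1}^2 = (12*π) + (92*π) = 104*π.


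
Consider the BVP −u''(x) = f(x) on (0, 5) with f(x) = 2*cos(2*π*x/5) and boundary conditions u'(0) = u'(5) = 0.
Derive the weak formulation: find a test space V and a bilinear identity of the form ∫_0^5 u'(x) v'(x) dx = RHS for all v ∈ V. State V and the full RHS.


V = H^1(0, 5) (no boundary constraint on v; u is determined up to an additive constant); weak form: ∫_0^5 u'v' dx = ∫_0^5 (2*cos(2*π*x/5)) v dx for all v ∈ V.

Multiply both sides by a test function v and integrate from 0 to 5:
  ∫_0^5 −u''(x) v(x) dx = ∫_0^5 f(x) v(x) dx.
Integrate the LHS by parts once:
  ∫_0^5 −u'' v dx = −[u'(x) v(x)]_0^5 + ∫_0^5 u'(x) v'(x) dx.
Thus ∫_0^5 u'(x) v'(x) dx = ∫_0^5 f(x) v(x) dx + [u'(x) v(x)]_0^5.
Choose V so that boundary terms are either known or forced to vanish.
u has homogeneous Neumann: u'(0) = u'(5) = 0. So [u' v]_0^5 = 0·v(5) − 0·v(0) = 0 for any v; take V = H^1(0, 5).
Weak formulation: find u (satisfying any essential BC) such that ∫_0^5 u'(x) v'(x) dx = ∫_0^5 f v dx for all v ∈ V (homogeneous Neumann, so boundary terms vanish).
Substituting f(x) = 2*cos(2*π*x/5), the right-hand side is ∫_0^5 (2*cos(2*π*x/5)) v dx.
Compatibility check (pure Neumann): taking v ≡ 1 ∈ V gives 0 = ∫_0^5 f dx + (0) − (0), i.e. ∫_0^5 f dx must equal u'(0) − u'(5) = 0. Indeed ∫_0^5 (2*cos(2*π*x/5)) dx = 0, so the data are compatible. The solution is then unique only up to an additive constant (fix it e.g. by requiring ∫_0^5 u dx = 0).


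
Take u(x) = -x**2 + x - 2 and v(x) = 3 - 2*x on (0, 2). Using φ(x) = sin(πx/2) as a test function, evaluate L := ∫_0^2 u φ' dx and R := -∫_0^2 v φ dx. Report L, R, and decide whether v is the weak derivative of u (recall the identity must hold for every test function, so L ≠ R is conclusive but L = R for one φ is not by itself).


LHS = 4/π, RHS = -4/π. No, v is not the weak derivative of u.

u(x) = -x**2 + x - 2, classical derivative u'(x) = 1 - 2*x.
φ(x) = sin(πx/2), so φ'(x) = π*cos(π*x/2)/2.
Note φ(0) = φ(2) = 0, so the boundary term u·φ vanishes.
LHS = ∫_0^2 u(x) φ'(x) dx = ∫_0^2 (-π*x^2*cos(π*x/2)/2 + π*x*cos(π*x/2)/2 - π*cos(π*x/2)) dx. Term by term:
  ∫_0^2 -π*cos(π*x/2) dx = 0;  ∫_0^2 π*x*cos(π*x/2)/2 dx = -4/π;  ∫_0^2 -π*x^2*cos(π*x/2)/2 dx = 8/π.
Sum: 0 − 4/π + 8/π = 4/π.
So LHS = 4/π.
∫_0^2 v(x) φ(x) dx = ∫_0^2 (-2*x*sin(π*x/2) + 3*sin(π*x/2)) dx. Term by term:
  ∫_0^2 3*sin(π*x/2) dx = 12/π;  ∫_0^2 -2*x*sin(π*x/2) dx = -8/π.
Sum: 12/π − 8/π = 4/π.
So RHS = -∫_0^2 v(x) φ(x) dx = -4/π.
LHS − RHS = 8/π ≠ 0, so the identity fails.
(For a valid weak derivative the identity must hold for EVERY test function, in particular this one. The failure shows v is NOT the weak derivative of u.)
Correct weak derivative would be u'(x) = 1 - 2*x.


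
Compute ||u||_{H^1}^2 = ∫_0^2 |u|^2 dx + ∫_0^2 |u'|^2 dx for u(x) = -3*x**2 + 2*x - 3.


||u||_{H^1}^2 = 1774/15

The H^1 norm (squared) on an interval (0, L) is
  ||u||_{H^1}^2 = ∫_0^L u(x)^2 dx + ∫_0^L u'(x)^2 dx.
Compute u'(x) = 2 - 6*x.
Then u(x)^2 = 9*x**4 - 12*x**3 + 22*x**2 - 12*x + 9 and u'(x)^2 = 36*x**2 - 24*x + 4.
Integrate each monomial from 0 to 2 using ∫_0^2 c·x^n dx = c·2^(n+1)/(n+1):
  ∫_0^2 u(x)^2 dx = ∫_0^2 (9*x^4 - 12*x^3 + 22*x^2 - 12*x + 9) dx. Term by term:
    ∫_0^2 9*x^4 dx = 288/5;  ∫_0^2 -12*x^3 dx = -48;  ∫_0^2 22*x^2 dx = 176/3;
    ∫_0^2 -12*x dx = -24;  ∫_0^2 9 dx = 18.
  Sum: 288/5 − 48 + 176/3 − 24 + 18 = 934/15.
  ∫_0^2 u'(x)^2 dx = ∫_0^2 (36*x^2 - 24*x + 4) dx. Term by term:
    ∫_0^2 36*x^2 dx = 96;  ∫_0^2 -24*x dx = -48;  ∫_0^2 4 dx = 8.
  Sum: 96 − 48 + 8 = 56.
Adding: ||u||_{H^1}^2 = 934/15 + 56 = 1774/15.


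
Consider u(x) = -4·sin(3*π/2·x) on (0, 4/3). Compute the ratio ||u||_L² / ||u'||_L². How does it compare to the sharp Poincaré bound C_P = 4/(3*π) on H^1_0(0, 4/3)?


||u||_L² / ||u'||_L² = 2/(3*π) < C_P = 4/(3*π).

u(x) = -4·sin(3*π/2·x), so u'(x) = -6*π*cos(3*π*x/2).
Writing u(x) = A·sin(kπx/L) with A = -4 and k = 2, use ∫_0^L sin²(kπx/L) dx = L/2 and ∫_0^L cos²(kπx/L) dx = L/2.
u² = 16·sin²(3*π/2·x) and (u')² = 36*π^2·cos²(3*π/2·x), and each of sin², cos² integrates to L/2 = 2/3 over (0, 4/3).
∫_0^4/3 u² dx = 32/3, so ||u||_L² = 4*sqrt(6)/3.
∫_0^4/3 (u')² dx = 24*π^2, so ||u'||_L² = 2*sqrt(6)*π.
Ratio ||u||_L² / ||u'||_L² = 2/(3*π).
Sharp Poincaré constant on H^1_0(0, 4/3) is C_P = L/π = 4/(3*π), achieved by sin(3*π/4·x).
This is the k = 2 harmonic; the ratio L/(kπ) is strictly less than C_P = L/π, consistent with the sharp inequality ||u||_L² ≤ C_P ||u'||_L².


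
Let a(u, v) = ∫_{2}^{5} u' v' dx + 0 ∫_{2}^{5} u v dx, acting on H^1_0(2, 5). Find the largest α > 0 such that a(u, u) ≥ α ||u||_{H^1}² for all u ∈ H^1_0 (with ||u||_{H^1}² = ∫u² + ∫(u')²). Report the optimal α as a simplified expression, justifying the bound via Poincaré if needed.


α = π^2/(9 + π^2)

Coercivity of a(·,·) on H^1_0(2, 5) means a(u, u) ≥ α ||u||_{H^1}² for every u ∈ H^1_0.
The interval has length L = 3, and Poincaré/coercivity depend only on L. Here a(u, u) = ∫(u')² + (0)·∫u².
Here c = 0, so a(u,u) = ∫(u')² alone. The condition a(u,u) ≥ α||u||_{H^1}² reads (1−α)∫(u')² ≥ (α−c)∫u². Any admissible α is ≤ 1 (rapidly oscillating u have ∫u²/∫(u')² → 0), and α = 1 would force 0 ≥ (1−c)∫u², impossible since c < 1; so 1−α > 0. By the sharp Poincaré inequality on H^1_0 of an interval of length L, ∫(u')² ≥ (π/L)²∫u² with equality for the first sine mode sin(π(x−x₀)/L) (x₀ the left endpoint), so the inequality holds for all u iff (1−α)(π/L)² ≥ α − c, i.e. α ≤ ((π/L)² + c)/((π/L)² + 1) = (1 + c(L/π)²)/(1 + (L/π)²). (Direct route, valid since c ≤ 0: Poincaré gives c∫u² ≥ c(L/π)²∫(u')², so a(u,u) ≥ (1 + c(L/π)²)∫(u')², while ||u||_{H^1}² ≤ (1 + (L/π)²)∫(u')²; dividing yields the same α.) With (π/L)² = π^2/9 and c = 0, the largest admissible constant is α = ((π/L)² + c)/((π/L)² + 1).
Simplifying, α = π^2/(9 + π^2).


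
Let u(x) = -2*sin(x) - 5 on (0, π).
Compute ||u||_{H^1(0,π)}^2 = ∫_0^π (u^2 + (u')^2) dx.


||u||_{H^1(0,π)}^2 = 40 + 29*π

u'(x) = -2*cos(x).
Expand u² and (u')² and integrate term by term on (0, π), using: for integers n ≥ 1, ∫_0^π sin²(nx) dx = ∫_0^π cos²(nx) dx = π/2; for n ≠ n', ∫_0^π sin(nx)sin(n'x) dx = ∫_0^π cos(nx)cos(n'x) dx = 0; and by product-to-sum, ∫_0^π sin(nx)cos(n'x) dx = ½∫_0^π [sin((n+n')x) + sin((n−n')x)] dx, which is 0 when n+n' is even and 2n/(n²−n'²) when n+n' is odd (it need not vanish on (0, π)). For the constant mode: ∫_0^π 1 dx = π, ∫_0^π cos(nx) dx = 0, ∫_0^π sin(nx) dx = (1−(−1)^n)/n.
  u² squared terms: (-5)²·∫1 dx = 25·π = 25*π;  (-2)²·∫sin(x)² dx = 4·π/2 = 2*π.
  u² cross terms: 2·(-5)·(-2)·∫1·sin(x) dx = 20·(2) = 40.
  So ∫_0^π u² dx = 25*π + 2*π + 40 = 40 + 27*π.
  (u')² squared terms: (-2)²·∫cos(x)² dx = 4·π/2 = 2*π.
  So ∫_0^π (u')² dx = 2*π.
||u||_{H^1}^2 = (40 + 27*π) + (2*π) = 40 + 29*π.


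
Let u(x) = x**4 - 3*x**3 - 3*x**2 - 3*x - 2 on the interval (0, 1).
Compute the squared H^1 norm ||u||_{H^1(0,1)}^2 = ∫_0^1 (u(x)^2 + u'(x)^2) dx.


||u||_{H^1}^2 = 133277/1260

The H^1 norm (squared) on an interval (0, L) is
  ||u||_{H^1}^2 = ∫_0^L u(x)^2 dx + ∫_0^L u'(x)^2 dx.
Compute u'(x) = 4*x**3 - 9*x**2 - 6*x - 3.
Then u(x)^2 = x**8 - 6*x**7 + 3*x**6 + 12*x**5 + 23*x**4 + 30*x**3 + 21*x**2 + 12*x + 4 and u'(x)^2 = 16*x**6 - 72*x**5 + 33*x**4 + 84*x**3 + 90*x**2 + 36*x + 9.
Integrate each monomial from 0 to 1 using ∫_0^1 c·x^n dx = c·1^(n+1)/(n+1):
  ∫_0^1 u(x)^2 dx = ∫_0^1 (x^8 - 6*x^7 + 3*x^6 + 12*x^5 + 23*x^4 + 30*x^3 + 21*x^2 + 12*x + 4) dx. Term by term:
    ∫_0^1 x^8 dx = 1/9;  ∫_0^1 -6*x^7 dx = -3/4;  ∫_0^1 3*x^6 dx = 3/7;
    ∫_0^1 12*x^5 dx = 2;  ∫_0^1 23*x^4 dx = 23/5;  ∫_0^1 30*x^3 dx = 15/2;
    ∫_0^1 21*x^2 dx = 7;  ∫_0^1 12*x dx = 6;  ∫_0^1 4 dx = 4.
  Sum: 1/9 − 3/4 + 3/7 + 2 + 23/5 + 15/2 + 7 + 6 + 4 = 38921/1260.
  ∫_0^1 u'(x)^2 dx = ∫_0^1 (16*x^6 - 72*x^5 + 33*x^4 + 84*x^3 + 90*x^2 + 36*x + 9) dx. Term by term:
    ∫_0^1 16*x^6 dx = 16/7;  ∫_0^1 -72*x^5 dx = -12;  ∫_0^1 33*x^4 dx = 33/5;
    ∫_0^1 84*x^3 dx = 21;  ∫_0^1 90*x^2 dx = 30;  ∫_0^1 36*x dx = 18;
    ∫_0^1 9 dx = 9.
  Sum: 16/7 − 12 + 33/5 + 21 + 30 + 18 + 9 = 2621/35.
Adding: ||u||_{H^1}^2 = 38921/1260 + 2621/35 = 133277/1260.


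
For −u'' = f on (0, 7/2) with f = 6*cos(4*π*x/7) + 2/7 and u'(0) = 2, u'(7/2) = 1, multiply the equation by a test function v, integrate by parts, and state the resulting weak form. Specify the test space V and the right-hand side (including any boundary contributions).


V = H^1(0, 7/2) (v unrestricted at boundary; u is determined up to an additive constant); weak form: ∫_0^7/2 u'v' dx = ∫_0^7/2 (6*cos(4*π*x/7) + 2/7) v dx + v(7/2) − 2·v(0) for all v ∈ V.

Multiply both sides by a test function v and integrate from 0 to 7/2:
  ∫_0^7/2 −u''(x) v(x) dx = ∫_0^7/2 f(x) v(x) dx.
Integrate the LHS by parts once:
  ∫_0^7/2 −u'' v dx = −[u'(x) v(x)]_0^7/2 + ∫_0^7/2 u'(x) v'(x) dx.
Thus ∫_0^7/2 u'(x) v'(x) dx = ∫_0^7/2 f(x) v(x) dx + [u'(x) v(x)]_0^7/2.
Choose V so that boundary terms are either known or forced to vanish.
u has inhomogeneous Neumann u'(0) = 2, u'(7/2) = 1. [u' v]_0^7/2 = (1)·v(7/2) − (2)·v(0) = v(7/2) − 2·v(0). Take V = H^1(0, 7/2); boundary term becomes part of RHS.
Weak formulation: find u (satisfying any essential BC) such that ∫_0^7/2 u'(x) v'(x) dx = ∫_0^7/2 f v dx + v(7/2) − 2·v(0) for all v ∈ V (Neumann data are natural BCs: they enter the RHS as boundary terms).
Substituting f(x) = 6*cos(4*π*x/7) + 2/7, the right-hand side is ∫_0^7/2 (6*cos(4*π*x/7) + 2/7) v dx + v(7/2) − 2·v(0).
Compatibility check (pure Neumann): taking v ≡ 1 ∈ V gives 0 = ∫_0^7/2 f dx + (1) − (2), i.e. ∫_0^7/2 f dx must equal u'(0) − u'(7/2) = 1. Indeed ∫_0^7/2 (6*cos(4*π*x/7) + 2/7) dx = 1, so the data are compatible. The solution is then unique only up to an additive constant (fix it e.g. by requiring ∫_0^7/2 u dx = 0).


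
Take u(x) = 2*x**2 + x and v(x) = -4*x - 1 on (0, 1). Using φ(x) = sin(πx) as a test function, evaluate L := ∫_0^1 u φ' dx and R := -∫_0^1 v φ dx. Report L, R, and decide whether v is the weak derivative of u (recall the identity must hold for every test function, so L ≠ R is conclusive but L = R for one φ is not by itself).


LHS = -6/π, RHS = 6/π. No, v is not the weak derivative of u.

u(x) = 2*x**2 + x, classical derivative u'(x) = 4*x + 1.
φ(x) = sin(πx), so φ'(x) = π*cos(π*x).
Note φ(0) = φ(1) = 0, so the boundary term u·φ vanishes.
LHS = ∫_0^1 u(x) φ'(x) dx = ∫_0^1 (2*π*x^2*cos(π*x) + π*x*cos(π*x)) dx. Term by term:
  ∫_0^1 π*x*cos(π*x) dx = -2/π;  ∫_0^1 2*π*x^2*cos(π*x) dx = -4/π.
Sum: -2/π − 4/π = -6/π.
So LHS = -6/π.
∫_0^1 v(x) φ(x) dx = ∫_0^1 (-4*x*sin(π*x) - sin(π*x)) dx. Term by term:
  ∫_0^1 -sin(π*x) dx = -2/π;  ∫_0^1 -4*x*sin(π*x) dx = -4/π.
Sum: -2/π − 4/π = -6/π.
So RHS = -∫_0^1 v(x) φ(x) dx = 6/π.
LHS − RHS = -12/π ≠ 0, so the identity fails.
(For a valid weak derivative the identity must hold for EVERY test function, in particular this one. The failure shows v is NOT the weak derivative of u.)
Correct weak derivative would be u'(x) = 4*x + 1.


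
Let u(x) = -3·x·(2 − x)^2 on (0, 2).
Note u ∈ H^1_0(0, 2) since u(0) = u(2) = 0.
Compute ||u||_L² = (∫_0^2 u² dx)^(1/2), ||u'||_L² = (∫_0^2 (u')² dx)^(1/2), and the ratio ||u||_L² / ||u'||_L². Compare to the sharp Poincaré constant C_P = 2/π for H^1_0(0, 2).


||u||_L² / ||u'||_L² = sqrt(14)/7 < C_P = 2/π.

u(x) = -3·x·(2 − x)^2, so u'(x) = 3*(2 - 3*x)*(x - 2).
u(x) = -3·x·(2 − x)^2 vanishes at x = 0 and x = 2, so u ∈ H^1_0(0, 2). Differentiate via the product rule and integrate the resulting polynomials term by term.
  ∫_0^2 u² dx = ∫_0^2 (9*x^6 - 72*x^5 + 216*x^4 - 288*x^3 + 144*x^2) dx. Term by term:
    ∫_0^2 9*x^6 dx = 1152/7;  ∫_0^2 -72*x^5 dx = -768;  ∫_0^2 216*x^4 dx = 6912/5;
    ∫_0^2 -288*x^3 dx = -1152;  ∫_0^2 144*x^2 dx = 384.
  Sum: 1152/7 − 768 + 6912/5 − 1152 + 384 = 384/35.
  ∫_0^2 (u')² dx = ∫_0^2 (81*x^4 - 432*x^3 + 792*x^2 - 576*x + 144) dx. Term by term:
    ∫_0^2 81*x^4 dx = 2592/5;  ∫_0^2 -432*x^3 dx = -1728;  ∫_0^2 792*x^2 dx = 2112;
    ∫_0^2 -576*x dx = -1152;  ∫_0^2 144 dx = 288.
  Sum: 2592/5 − 1728 + 2112 − 1152 + 288 = 192/5.
∫_0^2 u² dx = 384/35, so ||u||_L² = 8*sqrt(210)/35.
∫_0^2 (u')² dx = 192/5, so ||u'||_L² = 8*sqrt(15)/5.
Ratio ||u||_L² / ||u'||_L² = sqrt(14)/7.
Sharp Poincaré constant on H^1_0(0, 2) is C_P = L/π = 2/π, achieved by sin(π/2·x).
A polynomial bump cannot attain the sharp Poincaré constant (only the first sine eigenfunction does), so the ratio is strictly less than C_P, consistent with ||u||_L² ≤ C_P ||u'||_L².


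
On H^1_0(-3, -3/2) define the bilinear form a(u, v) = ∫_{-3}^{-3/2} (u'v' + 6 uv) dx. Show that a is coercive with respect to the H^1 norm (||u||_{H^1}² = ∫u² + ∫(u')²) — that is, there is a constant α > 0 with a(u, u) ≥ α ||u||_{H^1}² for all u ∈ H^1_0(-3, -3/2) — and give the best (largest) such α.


α = 1

Coercivity of a(·,·) on H^1_0(-3, -3/2) means a(u, u) ≥ α ||u||_{H^1}² for every u ∈ H^1_0.
The interval has length L = 3/2, and Poincaré/coercivity depend only on L. Here a(u, u) = ∫(u')² + (6)·∫u².
Here c = 6 ≥ 1, so a(u,u) = ∫(u')² + c∫u² ≥ ∫(u')² + ∫u² = ||u||_{H^1}², i.e. α = 1 works. No larger α is possible: a(u,u) ≥ α||u||_{H^1}² means (1−α)∫(u')² ≥ (α−c)∫u², and for the modes u_n = sin(nπ(x−x₀)/L) (x₀ the left endpoint) one has ∫u_n²/∫(u_n')² = (L/(nπ))² → 0, so a(u_n,u_n)/||u_n||_{H^1}² → 1. Hence the optimal constant is α = 1.
Therefore α = 1.


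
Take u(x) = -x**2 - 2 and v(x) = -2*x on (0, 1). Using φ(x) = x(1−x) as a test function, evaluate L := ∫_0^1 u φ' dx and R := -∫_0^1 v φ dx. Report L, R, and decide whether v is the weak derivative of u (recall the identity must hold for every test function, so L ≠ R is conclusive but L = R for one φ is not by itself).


LHS = 1/6, RHS = 1/6. Yes, v = u' weakly.

u(x) = -x**2 - 2, classical derivative u'(x) = -2*x.
φ(x) = x(1−x), so φ'(x) = 1 - 2*x.
Note φ(0) = φ(1) = 0, so the boundary term u·φ vanishes.
LHS = ∫_0^1 u(x) φ'(x) dx = ∫_0^1 (2*x^3 - x^2 + 4*x - 2) dx. Term by term:
  ∫_0^1 2*x^3 dx = 1/2;  ∫_0^1 -x^2 dx = -1/3;  ∫_0^1 4*x dx = 2;
  ∫_0^1 -2 dx = -2.
Sum: 1/2 − 1/3 + 2 − 2 = 1/6.
So LHS = 1/6.
∫_0^1 v(x) φ(x) dx = ∫_0^1 (2*x^3 - 2*x^2) dx. Term by term:
  ∫_0^1 2*x^3 dx = 1/2;  ∫_0^1 -2*x^2 dx = -2/3.
Sum: 1/2 − 2/3 = -1/6.
So RHS = -∫_0^1 v(x) φ(x) dx = 1/6.
LHS = RHS, so the identity holds for this test φ.
Moreover u is smooth here and v(x) = u'(x) = -2*x pointwise, so the identity holds for every test function. Hence v is the weak derivative of u.


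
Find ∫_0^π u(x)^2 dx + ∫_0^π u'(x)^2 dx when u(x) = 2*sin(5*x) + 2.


||u||_{H^1(0,π)}^2 = 16/5 + 56*π

u'(x) = 10*cos(5*x).
Expand u² and (u')² and integrate term by term on (0, π), using: for integers n ≥ 1, ∫_0^π sin²(nx) dx = ∫_0^π cos²(nx) dx = π/2; for n ≠ n', ∫_0^π sin(nx)sin(n'x) dx = ∫_0^π cos(nx)cos(n'x) dx = 0; and by product-to-sum, ∫_0^π sin(nx)cos(n'x) dx = ½∫_0^π [sin((n+n')x) + sin((n−n')x)] dx, which is 0 when n+n' is even and 2n/(n²−n'²) when n+n' is odd (it need not vanish on (0, π)). For the constant mode: ∫_0^π 1 dx = π, ∫_0^π cos(nx) dx = 0, ∫_0^π sin(nx) dx = (1−(−1)^n)/n.
  u² squared terms: (2)²·∫1 dx = 4·π = 4*π;  (2)²·∫sin(5x)² dx = 4·π/2 = 2*π.
  u² cross terms: 2·(2)·(2)·∫1·sin(5x) dx = 8·(2/5) = 16/5.
  So ∫_0^π u² dx = 4*π + 2*π + 16/5 = 16/5 + 6*π.
  (u')² squared terms: (10)²·∫cos(5x)² dx = 100·π/2 = 50*π.
  So ∫_0^π (u')² dx = 50*π.
||u||_{H^1}^2 = (16/5 + 6*π) + (50*π) = 16/5 + 56*π.


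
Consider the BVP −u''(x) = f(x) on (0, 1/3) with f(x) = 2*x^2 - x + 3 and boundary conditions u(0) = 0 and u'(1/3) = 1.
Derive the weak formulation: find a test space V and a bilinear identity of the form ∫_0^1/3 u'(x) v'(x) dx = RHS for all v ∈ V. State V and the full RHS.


V = {v ∈ H^1(0, 1/3) : v(0) = 0} (test functions vanish at x = 0 where u is specified); weak form: ∫_0^1/3 u'v' dx = ∫_0^1/3 (2*x^2 - x + 3) v dx + v(1/3) for all v ∈ V.

Multiply both sides by a test function v and integrate from 0 to 1/3:
  ∫_0^1/3 −u''(x) v(x) dx = ∫_0^1/3 f(x) v(x) dx.
Integrate the LHS by parts once:
  ∫_0^1/3 −u'' v dx = −[u'(x) v(x)]_0^1/3 + ∫_0^1/3 u'(x) v'(x) dx.
Thus ∫_0^1/3 u'(x) v'(x) dx = ∫_0^1/3 f(x) v(x) dx + [u'(x) v(x)]_0^1/3.
Choose V so that boundary terms are either known or forced to vanish.
Mixed BC: u(0) = 0 (Dirichlet) and u'(1/3) = 1 (Neumann). Define V = {v ∈ H^1(0, 1/3) : v(0) = 0}. Then [u' v]_0^1/3 = u'(1/3)·v(1/3) − u'(0)·0 = v(1/3).
Weak formulation: find u (satisfying any essential BC) such that ∫_0^1/3 u'(x) v'(x) dx = ∫_0^1/3 f v dx + v(1/3) for all v ∈ V (Dirichlet at 0 absorbed into V; Neumann datum at x = 1/3 contributes the boundary term).
Substituting f(x) = 2*x^2 - x + 3, the right-hand side is ∫_0^1/3 (2*x^2 - x + 3) v dx + v(1/3).


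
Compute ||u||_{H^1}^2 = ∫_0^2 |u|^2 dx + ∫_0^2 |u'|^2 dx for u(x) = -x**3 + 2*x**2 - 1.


||u||_{H^1}^2 = 506/105

The H^1 norm (squared) on an interval (0, L) is
  ||u||_{H^1}^2 = ∫_0^L u(x)^2 dx + ∫_0^L u'(x)^2 dx.
Compute u'(x) = -3*x**2 + 4*x.
Then u(x)^2 = x**6 - 4*x**5 + 4*x**4 + 2*x**3 - 4*x**2 + 1 and u'(x)^2 = 9*x**4 - 24*x**3 + 16*x**2.
Integrate each monomial from 0 to 2 using ∫_0^2 c·x^n dx = c·2^(n+1)/(n+1):
  ∫_0^2 u(x)^2 dx = ∫_0^2 (x^6 - 4*x^5 + 4*x^4 + 2*x^3 - 4*x^2 + 1) dx. Term by term:
    ∫_0^2 x^6 dx = 128/7;  ∫_0^2 -4*x^5 dx = -128/3;  ∫_0^2 4*x^4 dx = 128/5;
    ∫_0^2 2*x^3 dx = 8;  ∫_0^2 -4*x^2 dx = -32/3;  ∫_0^2 1 dx = 2.
  Sum: 128/7 − 128/3 + 128/5 + 8 − 32/3 + 2 = 58/105.
  ∫_0^2 u'(x)^2 dx = ∫_0^2 (9*x^4 - 24*x^3 + 16*x^2) dx. Term by term:
    ∫_0^2 9*x^4 dx = 288/5;  ∫_0^2 -24*x^3 dx = -96;  ∫_0^2 16*x^2 dx = 128/3.
  Sum: 288/5 − 96 + 128/3 = 64/15.
Adding: ||u||_{H^1}^2 = 58/105 + 64/15 = 506/105.


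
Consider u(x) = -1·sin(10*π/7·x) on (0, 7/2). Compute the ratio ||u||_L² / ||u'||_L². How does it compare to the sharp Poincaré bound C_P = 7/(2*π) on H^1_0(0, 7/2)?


||u||_L² / ||u'||_L² = 7/(10*π) < C_P = 7/(2*π).

u(x) = -1·sin(10*π/7·x), so u'(x) = -10*π*cos(10*π*x/7)/7.
Writing u(x) = A·sin(kπx/L) with A = -1 and k = 5, use ∫_0^L sin²(kπx/L) dx = L/2 and ∫_0^L cos²(kπx/L) dx = L/2.
u² = 1·sin²(10*π/7·x) and (u')² = 100*π^2/49·cos²(10*π/7·x), and each of sin², cos² integrates to L/2 = 7/4 over (0, 7/2).
∫_0^7/2 u² dx = 7/4, so ||u||_L² = sqrt(7)/2.
∫_0^7/2 (u')² dx = 25*π^2/7, so ||u'||_L² = 5*sqrt(7)*π/7.
Ratio ||u||_L² / ||u'||_L² = 7/(10*π).
Sharp Poincaré constant on H^1_0(0, 7/2) is C_P = L/π = 7/(2*π), achieved by sin(2*π/7·x).
This is the k = 5 harmonic; the ratio L/(kπ) is strictly less than C_P = L/π, consistent with the sharp inequality ||u||_L² ≤ C_P ||u'||_L².


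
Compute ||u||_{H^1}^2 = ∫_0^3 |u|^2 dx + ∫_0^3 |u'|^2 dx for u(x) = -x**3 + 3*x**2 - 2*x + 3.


||u||_{H^1}^2 = 4629/70

The H^1 norm (squared) on an interval (0, L) is
  ||u||_{H^1}^2 = ∫_0^L u(x)^2 dx + ∫_0^L u'(x)^2 dx.
Compute u'(x) = -3*x**2 + 6*x - 2.
Then u(x)^2 = x**6 - 6*x**5 + 13*x**4 - 18*x**3 + 22*x**2 - 12*x + 9 and u'(x)^2 = 9*x**4 - 36*x**3 + 48*x**2 - 24*x + 4.
Integrate each monomial from 0 to 3 using ∫_0^3 c·x^n dx = c·3^(n+1)/(n+1):
  ∫_0^3 u(x)^2 dx = ∫_0^3 (x^6 - 6*x^5 + 13*x^4 - 18*x^3 + 22*x^2 - 12*x + 9) dx. Term by term:
    ∫_0^3 x^6 dx = 2187/7;  ∫_0^3 -6*x^5 dx = -729;  ∫_0^3 13*x^4 dx = 3159/5;
    ∫_0^3 -18*x^3 dx = -729/2;  ∫_0^3 22*x^2 dx = 198;  ∫_0^3 -12*x dx = -54;
    ∫_0^3 9 dx = 27.
  Sum: 2187/7 − 729 + 3159/5 − 729/2 + 198 − 54 + 27 = 1521/70.
  ∫_0^3 u'(x)^2 dx = ∫_0^3 (9*x^4 - 36*x^3 + 48*x^2 - 24*x + 4) dx. Term by term:
    ∫_0^3 9*x^4 dx = 2187/5;  ∫_0^3 -36*x^3 dx = -729;  ∫_0^3 48*x^2 dx = 432;
    ∫_0^3 -24*x dx = -108;  ∫_0^3 4 dx = 12.
  Sum: 2187/5 − 729 + 432 − 108 + 12 = 222/5.
Adding: ||u||_{H^1}^2 = 1521/70 + 222/5 = 4629/70.


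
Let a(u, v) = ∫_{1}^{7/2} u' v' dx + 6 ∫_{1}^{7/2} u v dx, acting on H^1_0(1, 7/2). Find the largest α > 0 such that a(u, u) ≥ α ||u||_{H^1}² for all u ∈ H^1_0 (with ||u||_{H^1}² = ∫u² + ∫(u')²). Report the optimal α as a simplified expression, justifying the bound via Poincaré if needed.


α = 1

Coercivity of a(·,·) on H^1_0(1, 7/2) means a(u, u) ≥ α ||u||_{H^1}² for every u ∈ H^1_0.
The interval has length L = 5/2, and Poincaré/coercivity depend only on L. Here a(u, u) = ∫(u')² + (6)·∫u².
Here c = 6 ≥ 1, so a(u,u) = ∫(u')² + c∫u² ≥ ∫(u')² + ∫u² = ||u||_{H^1}², i.e. α = 1 works. No larger α is possible: a(u,u) ≥ α||u||_{H^1}² means (1−α)∫(u')² ≥ (α−c)∫u², and for the modes u_n = sin(nπ(x−x₀)/L) (x₀ the left endpoint) one has ∫u_n²/∫(u_n')² = (L/(nπ))² → 0, so a(u_n,u_n)/||u_n||_{H^1}² → 1. Hence the optimal constant is α = 1.
Therefore α = 1.


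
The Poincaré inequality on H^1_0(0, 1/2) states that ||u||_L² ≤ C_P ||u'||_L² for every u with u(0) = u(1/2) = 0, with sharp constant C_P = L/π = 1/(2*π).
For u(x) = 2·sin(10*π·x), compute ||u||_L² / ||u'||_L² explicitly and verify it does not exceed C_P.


||u||_L² / ||u'||_L² = 1/(10*π) < C_P = 1/(2*π).

u(x) = 2·sin(10*π·x), so u'(x) = 20*π*cos(10*π*x).
Writing u(x) = A·sin(kπx/L) with A = 2 and k = 5, use ∫_0^L sin²(kπx/L) dx = L/2 and ∫_0^L cos²(kπx/L) dx = L/2.
u² = 4·sin²(10*π·x) and (u')² = 400*π^2·cos²(10*π·x), and each of sin², cos² integrates to L/2 = 1/4 over (0, 1/2).
∫_0^1/2 u² dx = 1, so ||u||_L² = 1.
∫_0^1/2 (u')² dx = 100*π^2, so ||u'||_L² = 10*π.
Ratio ||u||_L² / ||u'||_L² = 1/(10*π).
Sharp Poincaré constant on H^1_0(0, 1/2) is C_P = L/π = 1/(2*π), achieved by sin(2*π·x).
This is the k = 5 harmonic; the ratio L/(kπ) is strictly less than C_P = L/π, consistent with the sharp inequality ||u||_L² ≤ C_P ||u'||_L².


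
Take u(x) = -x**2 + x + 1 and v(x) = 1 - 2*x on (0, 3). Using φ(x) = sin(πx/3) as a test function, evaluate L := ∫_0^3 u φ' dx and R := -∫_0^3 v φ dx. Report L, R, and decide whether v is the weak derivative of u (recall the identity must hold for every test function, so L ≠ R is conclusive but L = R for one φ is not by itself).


LHS = 12/π, RHS = 12/π. Yes, v = u' weakly.

u(x) = -x**2 + x + 1, classical derivative u'(x) = 1 - 2*x.
φ(x) = sin(πx/3), so φ'(x) = π*cos(π*x/3)/3.
Note φ(0) = φ(3) = 0, so the boundary term u·φ vanishes.
LHS = ∫_0^3 u(x) φ'(x) dx = ∫_0^3 (-π*x^2*cos(π*x/3)/3 + π*x*cos(π*x/3)/3 + π*cos(π*x/3)/3) dx. Term by term:
  ∫_0^3 π*cos(π*x/3)/3 dx = 0;  ∫_0^3 -π*x^2*cos(π*x/3)/3 dx = 18/π;  ∫_0^3 π*x*cos(π*x/3)/3 dx = -6/π.
Sum: 0 + 18/π − 6/π = 12/π.
So LHS = 12/π.
∫_0^3 v(x) φ(x) dx = ∫_0^3 (-2*x*sin(π*x/3) + sin(π*x/3)) dx. Term by term:
  ∫_0^3 -2*x*sin(π*x/3) dx = -18/π;  ∫_0^3 sin(π*x/3) dx = 6/π.
Sum: -18/π + 6/π = -12/π.
So RHS = -∫_0^3 v(x) φ(x) dx = 12/π.
LHS = RHS, so the identity holds for this test φ.
Moreover u is smooth here and v(x) = u'(x) = 1 - 2*x pointwise, so the identity holds for every test function. Hence v is the weak derivative of u.


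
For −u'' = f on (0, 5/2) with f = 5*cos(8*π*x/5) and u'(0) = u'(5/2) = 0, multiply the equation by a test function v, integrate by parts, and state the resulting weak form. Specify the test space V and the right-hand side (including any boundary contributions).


V = H^1(0, 5/2) (no boundary constraint on v; u is determined up to an additive constant); weak form: ∫_0^5/2 u'v' dx = ∫_0^5/2 (5*cos(8*π*x/5)) v dx for all v ∈ V.

Multiply both sides by a test function v and integrate from 0 to 5/2:
  ∫_0^5/2 −u''(x) v(x) dx = ∫_0^5/2 f(x) v(x) dx.
Integrate the LHS by parts once:
  ∫_0^5/2 −u'' v dx = −[u'(x) v(x)]_0^5/2 + ∫_0^5/2 u'(x) v'(x) dx.
Thus ∫_0^5/2 u'(x) v'(x) dx = ∫_0^5/2 f(x) v(x) dx + [u'(x) v(x)]_0^5/2.
Choose V so that boundary terms are either known or forced to vanish.
u has homogeneous Neumann: u'(0) = u'(5/2) = 0. So [u' v]_0^5/2 = 0·v(5/2) − 0·v(0) = 0 for any v; take V = H^1(0, 5/2).
Weak formulation: find u (satisfying any essential BC) such that ∫_0^5/2 u'(x) v'(x) dx = ∫_0^5/2 f v dx for all v ∈ V (homogeneous Neumann, so boundary terms vanish).
Substituting f(x) = 5*cos(8*π*x/5), the right-hand side is ∫_0^5/2 (5*cos(8*π*x/5)) v dx.
Compatibility check (pure Neumann): taking v ≡ 1 ∈ V gives 0 = ∫_0^5/2 f dx + (0) − (0), i.e. ∫_0^5/2 f dx must equal u'(0) − u'(5/2) = 0. Indeed ∫_0^5/2 (5*cos(8*π*x/5)) dx = 0, so the data are compatible. The solution is then unique only up to an additive constant (fix it e.g. by requiring ∫_0^5/2 u dx = 0).


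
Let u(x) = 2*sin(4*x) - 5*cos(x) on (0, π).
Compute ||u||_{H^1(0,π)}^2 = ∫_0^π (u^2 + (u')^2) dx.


||u||_{H^1(0,π)}^2 = -64/3 + 59*π

u'(x) = 5*sin(x) + 8*cos(4*x).
Expand u² and (u')² and integrate term by term on (0, π), using: for integers n ≥ 1, ∫_0^π sin²(nx) dx = ∫_0^π cos²(nx) dx = π/2; for n ≠ n', ∫_0^π sin(nx)sin(n'x) dx = ∫_0^π cos(nx)cos(n'x) dx = 0; and by product-to-sum, ∫_0^π sin(nx)cos(n'x) dx = ½∫_0^π [sin((n+n')x) + sin((n−n')x)] dx, which is 0 when n+n' is even and 2n/(n²−n'²) when n+n' is odd (it need not vanish on (0, π)).
  u² squared terms: (-5)²·∫cos(x)² dx = 25·π/2 = 25*π/2;  (2)²·∫sin(4x)² dx = 4·π/2 = 2*π.
  u² cross terms: 2·(-5)·(2)·∫cos(x)·sin(4x) dx = -20·(8/15) = -32/3.
  So ∫_0^π u² dx = 25*π/2 + 2*π − 32/3 = -32/3 + 29*π/2.
  (u')² squared terms: (5)²·∫sin(x)² dx = 25·π/2 = 25*π/2;  (8)²·∫cos(4x)² dx = 64·π/2 = 32*π.
  (u')² cross terms: 2·(5)·(8)·∫sin(x)·cos(4x) dx = 80·(-2/15) = -32/3.
  So ∫_0^π (u')² dx = 25*π/2 + 32*π − 32/3 = -32/3 + 89*π/2.
||u||_{H^1}^2 = (-32/3 + 29*π/2) + (-32/3 + 89*π/2) = -64/3 + 59*π.


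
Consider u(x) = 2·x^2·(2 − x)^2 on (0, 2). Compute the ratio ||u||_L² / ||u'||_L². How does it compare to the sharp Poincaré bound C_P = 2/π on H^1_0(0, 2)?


||u||_L² / ||u'||_L² = sqrt(3)/3 < C_P = 2/π.

u(x) = 2·x^2·(2 − x)^2, so u'(x) = 8*x*(x - 2)*(x - 1).
u(x) = 2·x^2·(2 − x)^2 vanishes at x = 0 and x = 2, so u ∈ H^1_0(0, 2). Differentiate via the product rule and integrate the resulting polynomials term by term.
  ∫_0^2 u² dx = ∫_0^2 (4*x^8 - 32*x^7 + 96*x^6 - 128*x^5 + 64*x^4) dx. Term by term:
    ∫_0^2 4*x^8 dx = 2048/9;  ∫_0^2 -32*x^7 dx = -1024;  ∫_0^2 96*x^6 dx = 12288/7;
    ∫_0^2 -128*x^5 dx = -4096/3;  ∫_0^2 64*x^4 dx = 2048/5.
  Sum: 2048/9 − 1024 + 12288/7 − 4096/3 + 2048/5 = 1024/315.
  ∫_0^2 (u')² dx = ∫_0^2 (64*x^6 - 384*x^5 + 832*x^4 - 768*x^3 + 256*x^2) dx. Term by term:
    ∫_0^2 64*x^6 dx = 8192/7;  ∫_0^2 -384*x^5 dx = -4096;  ∫_0^2 832*x^4 dx = 26624/5;
    ∫_0^2 -768*x^3 dx = -3072;  ∫_0^2 256*x^2 dx = 2048/3.
  Sum: 8192/7 − 4096 + 26624/5 − 3072 + 2048/3 = 1024/105.
∫_0^2 u² dx = 1024/315, so ||u||_L² = 32*sqrt(35)/105.
∫_0^2 (u')² dx = 1024/105, so ||u'||_L² = 32*sqrt(105)/105.
Ratio ||u||_L² / ||u'||_L² = sqrt(3)/3.
Sharp Poincaré constant on H^1_0(0, 2) is C_P = L/π = 2/π, achieved by sin(π/2·x).
A polynomial bump cannot attain the sharp Poincaré constant (only the first sine eigenfunction does), so the ratio is strictly less than C_P, consistent with ||u||_L² ≤ C_P ||u'||_L².


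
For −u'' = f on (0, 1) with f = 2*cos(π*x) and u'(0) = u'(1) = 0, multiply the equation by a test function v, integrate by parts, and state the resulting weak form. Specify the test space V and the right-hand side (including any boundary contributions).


V = H^1(0, 1) (no boundary constraint on v; u is determined up to an additive constant); weak form: ∫_0^1 u'v' dx = ∫_0^1 (2*cos(π*x)) v dx for all v ∈ V.

Multiply both sides by a test function v and integrate from 0 to 1:
  ∫_0^1 −u''(x) v(x) dx = ∫_0^1 f(x) v(x) dx.
Integrate the LHS by parts once:
  ∫_0^1 −u'' v dx = −[u'(x) v(x)]_0^1 + ∫_0^1 u'(x) v'(x) dx.
Thus ∫_0^1 u'(x) v'(x) dx = ∫_0^1 f(x) v(x) dx + [u'(x) v(x)]_0^1.
Choose V so that boundary terms are either known or forced to vanish.
u has homogeneous Neumann: u'(0) = u'(1) = 0. So [u' v]_0^1 = 0·v(1) − 0·v(0) = 0 for any v; take V = H^1(0, 1).
Weak formulation: find u (satisfying any essential BC) such that ∫_0^1 u'(x) v'(x) dx = ∫_0^1 f v dx for all v ∈ V (homogeneous Neumann, so boundary terms vanish).
Substituting f(x) = 2*cos(π*x), the right-hand side is ∫_0^1 (2*cos(π*x)) v dx.
Compatibility check (pure Neumann): taking v ≡ 1 ∈ V gives 0 = ∫_0^1 f dx + (0) − (0), i.e. ∫_0^1 f dx must equal u'(0) − u'(1) = 0. Indeed ∫_0^1 (2*cos(π*x)) dx = 0, so the data are compatible. The solution is then unique only up to an additive constant (fix it e.g. by requiring ∫_0^1 u dx = 0).


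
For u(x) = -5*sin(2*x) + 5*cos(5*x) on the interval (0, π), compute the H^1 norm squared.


||u||_{H^1(0,π)}^2 = 5200/21 + 775*π/2

u'(x) = -25*sin(5*x) - 10*cos(2*x).
Expand u² and (u')² and integrate term by term on (0, π), using: for integers n ≥ 1, ∫_0^π sin²(nx) dx = ∫_0^π cos²(nx) dx = π/2; for n ≠ n', ∫_0^π sin(nx)sin(n'x) dx = ∫_0^π cos(nx)cos(n'x) dx = 0; and by product-to-sum, ∫_0^π sin(nx)cos(n'x) dx = ½∫_0^π [sin((n+n')x) + sin((n−n')x)] dx, which is 0 when n+n' is even and 2n/(n²−n'²) when n+n' is odd (it need not vanish on (0, π)).
  u² squared terms: (-5)²·∫sin(2x)² dx = 25·π/2 = 25*π/2;  (5)²·∫cos(5x)² dx = 25·π/2 = 25*π/2.
  u² cross terms: 2·(-5)·(5)·∫sin(2x)·cos(5x) dx = -50·(-4/21) = 200/21.
  So ∫_0^π u² dx = 25*π/2 + 25*π/2 + 200/21 = 200/21 + 25*π.
  (u')² squared terms: (-25)²·∫sin(5x)² dx = 625·π/2 = 625*π/2;  (-10)²·∫cos(2x)² dx = 100·π/2 = 50*π.
  (u')² cross terms: 2·(-25)·(-10)·∫sin(5x)·cos(2x) dx = 500·(10/21) = 5000/21.
  So ∫_0^π (u')² dx = 625*π/2 + 50*π + 5000/21 = 5000/21 + 725*π/2.
||u||_{H^1}^2 = (200/21 + 25*π) + (5000/21 + 725*π/2) = 5200/21 + 775*π/2.


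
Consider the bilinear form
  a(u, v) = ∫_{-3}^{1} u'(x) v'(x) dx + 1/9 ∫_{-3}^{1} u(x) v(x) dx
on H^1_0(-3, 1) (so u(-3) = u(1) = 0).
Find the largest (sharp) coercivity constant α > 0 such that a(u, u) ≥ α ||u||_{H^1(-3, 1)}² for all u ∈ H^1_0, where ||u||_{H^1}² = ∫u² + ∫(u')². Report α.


α = (16/9 + π^2)/(π^2 + 16)

Coercivity of a(·,·) on H^1_0(-3, 1) means a(u, u) ≥ α ||u||_{H^1}² for every u ∈ H^1_0.
The interval has length L = 4, and Poincaré/coercivity depend only on L. Here a(u, u) = ∫(u')² + (1/9)·∫u².
Here 0 < c = 1/9 < 1. The condition a(u,u) ≥ α||u||_{H^1}² reads (1−α)∫(u')² ≥ (α−c)∫u². Any admissible α is ≤ 1 (rapidly oscillating u have ∫u²/∫(u')² → 0), and α = 1 would force 0 ≥ (1−c)∫u², impossible since c < 1; so 1−α > 0. By the sharp Poincaré inequality on H^1_0 of an interval of length L, ∫(u')² ≥ (π/L)²∫u² with equality for the first sine mode sin(π(x−x₀)/L) (x₀ the left endpoint), so the inequality holds for all u iff (1−α)(π/L)² ≥ α − c, i.e. α ≤ ((π/L)² + c)/((π/L)² + 1) = (1 + c(L/π)²)/(1 + (L/π)²). With (π/L)² = π^2/16 and c = 1/9, the largest admissible constant is α = ((π/L)² + c)/((π/L)² + 1).
Simplifying, α = (16/9 + π^2)/(π^2 + 16).


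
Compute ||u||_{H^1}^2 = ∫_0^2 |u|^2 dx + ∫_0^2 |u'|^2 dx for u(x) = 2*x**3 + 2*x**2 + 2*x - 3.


||u||_{H^1}^2 = 79906/105

The H^1 norm (squared) on an interval (0, L) is
  ||u||_{H^1}^2 = ∫_0^L u(x)^2 dx + ∫_0^L u'(x)^2 dx.
Compute u'(x) = 6*x**2 + 4*x + 2.
Then u(x)^2 = 4*x**6 + 8*x**5 + 12*x**4 - 4*x**3 - 8*x**2 - 12*x + 9 and u'(x)^2 = 36*x**4 + 48*x**3 + 40*x**2 + 16*x + 4.
Integrate each monomial from 0 to 2 using ∫_0^2 c·x^n dx = c·2^(n+1)/(n+1):
  ∫_0^2 u(x)^2 dx = ∫_0^2 (4*x^6 + 8*x^5 + 12*x^4 - 4*x^3 - 8*x^2 - 12*x + 9) dx. Term by term:
    ∫_0^2 4*x^6 dx = 512/7;  ∫_0^2 8*x^5 dx = 256/3;  ∫_0^2 12*x^4 dx = 384/5;
    ∫_0^2 -4*x^3 dx = -16;  ∫_0^2 -8*x^2 dx = -64/3;  ∫_0^2 -12*x dx = -24;
    ∫_0^2 9 dx = 18.
  Sum: 512/7 + 256/3 + 384/5 − 16 − 64/3 − 24 + 18 = 6718/35.
  ∫_0^2 u'(x)^2 dx = ∫_0^2 (36*x^4 + 48*x^3 + 40*x^2 + 16*x + 4) dx. Term by term:
    ∫_0^2 36*x^4 dx = 1152/5;  ∫_0^2 48*x^3 dx = 192;  ∫_0^2 40*x^2 dx = 320/3;
    ∫_0^2 16*x dx = 32;  ∫_0^2 4 dx = 8.
  Sum: 1152/5 + 192 + 320/3 + 32 + 8 = 8536/15.
Adding: ||u||_{H^1}^2 = 6718/35 + 8536/15 = 79906/105.


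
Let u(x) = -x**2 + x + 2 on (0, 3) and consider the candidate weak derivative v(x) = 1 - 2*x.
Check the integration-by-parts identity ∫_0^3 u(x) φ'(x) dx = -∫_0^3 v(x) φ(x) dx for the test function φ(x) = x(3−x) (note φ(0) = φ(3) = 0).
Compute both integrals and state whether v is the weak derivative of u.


LHS = 9, RHS = 9. Yes, v = u' weakly.

u(x) = -x**2 + x + 2, classical derivative u'(x) = 1 - 2*x.
φ(x) = x(3−x), so φ'(x) = 3 - 2*x.
Note φ(0) = φ(3) = 0, so the boundary term u·φ vanishes.
LHS = ∫_0^3 u(x) φ'(x) dx = ∫_0^3 (2*x^3 - 5*x^2 - x + 6) dx. Term by term:
  ∫_0^3 2*x^3 dx = 81/2;  ∫_0^3 -5*x^2 dx = -45;  ∫_0^3 -x dx = -9/2;
  ∫_0^3 6 dx = 18.
Sum: 81/2 − 45 − 9/2 + 18 = 9.
So LHS = 9.
∫_0^3 v(x) φ(x) dx = ∫_0^3 (2*x^3 - 7*x^2 + 3*x) dx. Term by term:
  ∫_0^3 2*x^3 dx = 81/2;  ∫_0^3 -7*x^2 dx = -63;  ∫_0^3 3*x dx = 27/2.
Sum: 81/2 − 63 + 27/2 = -9.
So RHS = -∫_0^3 v(x) φ(x) dx = 9.
LHS = RHS, so the identity holds for this test φ.
Moreover u is smooth here and v(x) = u'(x) = 1 - 2*x pointwise, so the identity holds for every test function. Hence v is the weak derivative of u.


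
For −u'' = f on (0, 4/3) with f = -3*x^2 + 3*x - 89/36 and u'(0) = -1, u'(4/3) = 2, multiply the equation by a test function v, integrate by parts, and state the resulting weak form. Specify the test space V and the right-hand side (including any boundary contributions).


V = H^1(0, 4/3) (v unrestricted at boundary; u is determined up to an additive constant); weak form: ∫_0^4/3 u'v' dx = ∫_0^4/3 (-3*x^2 + 3*x - 89/36) v dx + 2·v(4/3) + v(0) for all v ∈ V.

Multiply both sides by a test function v and integrate from 0 to 4/3:
  ∫_0^4/3 −u''(x) v(x) dx = ∫_0^4/3 f(x) v(x) dx.
Integrate the LHS by parts once:
  ∫_0^4/3 −u'' v dx = −[u'(x) v(x)]_0^4/3 + ∫_0^4/3 u'(x) v'(x) dx.
Thus ∫_0^4/3 u'(x) v'(x) dx = ∫_0^4/3 f(x) v(x) dx + [u'(x) v(x)]_0^4/3.
Choose V so that boundary terms are either known or forced to vanish.
u has inhomogeneous Neumann u'(0) = -1, u'(4/3) = 2. [u' v]_0^4/3 = (2)·v(4/3) − (-1)·v(0) = 2·v(4/3) + v(0). Take V = H^1(0, 4/3); boundary term becomes part of RHS.
Weak formulation: find u (satisfying any essential BC) such that ∫_0^4/3 u'(x) v'(x) dx = ∫_0^4/3 f v dx + 2·v(4/3) + v(0) for all v ∈ V (Neumann data are natural BCs: they enter the RHS as boundary terms).
Substituting f(x) = -3*x^2 + 3*x - 89/36, the right-hand side is ∫_0^4/3 (-3*x^2 + 3*x - 89/36) v dx + 2·v(4/3) + v(0).
Compatibility check (pure Neumann): taking v ≡ 1 ∈ V gives 0 = ∫_0^4/3 f dx + (2) − (-1), i.e. ∫_0^4/3 f dx must equal u'(0) − u'(4/3) = -3. Indeed ∫_0^4/3 (-3*x^2 + 3*x - 89/36) dx = -3, so the data are compatible. The solution is then unique only up to an additive constant (fix it e.g. by requiring ∫_0^4/3 u dx = 0).
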